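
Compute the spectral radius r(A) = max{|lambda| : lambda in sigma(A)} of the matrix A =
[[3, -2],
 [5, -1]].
r(A) = sqrt(7) ≈ 2.6458

The eigenvalues of A are the roots of its characteristic polynomial. With M = A (coefficients from the trace and determinant):
  p(λ) = det(λ I - M) = λ^2 - 2λ + 7.
For λ^2 - 2λ + 7 the discriminant is -24. It is negative, so the roots are the complex-conjugate pair λ = 1 ± (sqrt(24)/2) i ≈ 1 ± 2.4495i. For a conjugate pair the product of the roots equals the constant term, so |λ|^2 = 7 and |λ| = sqrt(7) ≈ 2.6458.
Thus the eigenvalues (to 4 decimals) are 1 ± 2.4495i (modulus 2.6458). The spectral radius is the largest modulus: r(A) = sqrt(7) ≈ 2.6458. (Cross-check: r(A) ≤ ||A||_2 ≈ 6.1401; equality holds whenever A is normal, though it can also hold for some non-normal A.)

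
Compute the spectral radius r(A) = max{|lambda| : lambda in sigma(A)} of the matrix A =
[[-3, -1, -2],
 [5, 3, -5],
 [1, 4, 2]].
r(A) ≈ 5.72

The eigenvalues of A are the roots of its characteristic polynomial. With M = A (coefficients from the trace, the sum of principal 2x2 minors, and det A):
  p(λ) = det(λ I - M) = λ^3 - 2λ^2 + 18λ + 97.
No integer candidate from the rational root theorem (±divisors of 97) is a root, so the roots are irrational. The cubic discriminant is Δ = -335827 < 0, so there is one real root and a complex-conjugate pair. p(-3) = -2 and p(-2) = 45 have opposite signs, so a root lies in (-3, -2); Newton's method refines it to λ ≈ -2.9647. Dividing out (λ - (-2.9647)) leaves approximately λ^2 - 4.9647λ + 32.7186. For λ^2 - 4.9647λ + 32.7186 the discriminant is -106.2265. It is negative, so the remaining roots are the complex-conjugate pair λ ≈ 2.4823 ± 5.1533i. Their product equals the constant term, so |λ|^2 ≈ 32.7186 and |λ| ≈ 5.72.
Thus the eigenvalues (to 4 decimals) are -2.9647 (modulus 2.9647); 2.4823 ± 5.1533i (modulus 5.72). The spectral radius is the largest modulus: r(A) ≈ 5.72. (Cross-check: r(A) ≤ ||A||_2 ≈ 7.8948; equality holds whenever A is normal, though it can also hold for some non-normal A.)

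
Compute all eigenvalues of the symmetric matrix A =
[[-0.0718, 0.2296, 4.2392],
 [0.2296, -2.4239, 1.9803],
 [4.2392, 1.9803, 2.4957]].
sigma(A) ≈ {-4, -2, 6}

A is real symmetric, so its spectrum consists of real eigenvalues. Expanding the characteristic polynomial of the displayed matrix gives
  det(λ I - A) = p(λ) = λ^3 + (0)λ^2 + (-28)λ + (-47.9987).
Solving p(λ) = 0 yields eigenvalues ≈ -4, -2, 6. (A is shown rounded to 4 decimals, so these recover the underlying integer eigenvalues to within that precision.)
Verification: the trace of A = 0 equals the sum of eigenvalues 0, and det(A) ≈ 47.9987 matches the eigenvalue product 48.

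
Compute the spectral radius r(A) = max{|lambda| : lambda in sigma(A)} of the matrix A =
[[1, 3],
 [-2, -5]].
r(A) = (4 + sqrt(12))/2 ≈ 3.7321

The eigenvalues of A are the roots of its characteristic polynomial. With M = A (coefficients from the trace and determinant):
  p(λ) = det(λ I - M) = λ^2 + 4λ + 1.
For λ^2 + 4λ + 1 the discriminant is 12. It is nonnegative but not a perfect square, so the roots are real and irrational: λ = (-4 ± sqrt(12))/2 ≈ -0.2679, -3.7321.
Thus the eigenvalues (to 4 decimals) are -0.2679 (modulus 0.2679); -3.7321 (modulus 3.7321). The spectral radius is the largest modulus: r(A) = (4 + sqrt(12))/2 ≈ 3.7321. (Cross-check: r(A) ≤ ||A||_2 ≈ 6.2429; equality holds whenever A is normal, though it can also hold for some non-normal A.)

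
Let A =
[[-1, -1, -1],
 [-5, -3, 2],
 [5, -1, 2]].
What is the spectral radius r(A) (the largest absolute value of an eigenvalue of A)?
r(A) ≈ 4.4715

The eigenvalues of A are the roots of its characteristic polynomial. With M = A (coefficients from the trace, the sum of principal 2x2 minors, and det A):
  p(λ) = det(λ I - M) = λ^3 + 2λ^2 - 3λ + 36.
No integer candidate from the rational root theorem (±divisors of 36) is a root, so the roots are irrational. The cubic discriminant is Δ = -39888 < 0, so there is one real root and a complex-conjugate pair. p(-5) = -24 and p(-4) = 16 have opposite signs, so a root lies in (-5, -4); Newton's method refines it to λ ≈ -4.4715. Dividing out (λ - (-4.4715)) leaves approximately λ^2 - 2.4715λ + 8.0511. For λ^2 - 2.4715λ + 8.0511 the discriminant is -26.0961. It is negative, so the remaining roots are the complex-conjugate pair λ ≈ 1.2357 ± 2.5542i. Their product equals the constant term, so |λ|^2 ≈ 8.0511 and |λ| ≈ 2.8374.
Thus the eigenvalues (to 4 decimals) are -4.4715 (modulus 4.4715); 1.2357 ± 2.5542i (modulus 2.8374). The spectral radius is the largest modulus: r(A) ≈ 4.4715. (Cross-check: r(A) ≤ ||A||_2 ≈ 7.3375; equality holds whenever A is normal, though it can also hold for some non-normal A.)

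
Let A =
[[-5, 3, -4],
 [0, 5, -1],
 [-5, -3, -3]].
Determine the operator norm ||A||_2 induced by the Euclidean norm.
||A||_2 ≈ 8.699 (= sqrt(largest eigenvalue of A^T A))

||A||_2 = sigma_max(A) = sqrt(lambda_max(A^T A)). Form the symmetric matrix M = A^T A =
[[50, 0, 35],
 [0, 43, -8],
 [35, -8, 26]].
Its characteristic polynomial (trace, sum of principal 2x2 minors, determinant of M give the coefficients) is
  p(λ) = det(λ I - M) = λ^3 - 119λ^2 + 3279λ - 25.
No integer candidate from the rational root theorem (±divisors of 25) is a root, so the roots are irrational. The cubic discriminant is Δ = 11242731520 > 0, so there are three distinct real roots. p(0) = -25 and p(1) = 3136 have opposite signs, so a root lies in (0, 1); Newton's method refines it to λ ≈ 0.0076. p(43) = 448 and p(44) = -949 have opposite signs, so a root lies in (43, 44); Newton's method refines it to λ ≈ 43.3189. p(75) = -1600 and p(76) = 811 have opposite signs, so a root lies in (75, 76); Newton's method refines it to λ ≈ 75.6734. Check (Vieta): the three roots sum to 119, matching tr M = 119.
So the eigenvalues of A^T A are ≈ 0.0076, 43.3189, 75.6734 (all ≥ 0, as they must be for A^T A). The largest is λ_max ≈ 75.6734, hence ||A||_2 = sqrt(λ_max) ≈ 8.699.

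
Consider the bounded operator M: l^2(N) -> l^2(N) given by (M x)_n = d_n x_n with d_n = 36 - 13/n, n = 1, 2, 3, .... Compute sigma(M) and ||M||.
sigma(M) = {36 - 13/n : n ≥ 1} ∪ {36}; ||M|| = 36

A bounded diagonal operator on l^2 with diagonal entries d_n has spectrum equal to the closure of {d_n : n ≥ 1}: every d_n is an eigenvalue (with eigenvector e_n), so {d_n} ⊂ sigma(M); the spectrum is closed, so its closure is too; and for lambda not in the closure, (M - lambda I) has bounded inverse (the diagonal entries 1/(d_n - lambda) are bounded). For our sequence d_n = 36 - 13/n, n = 1, 2, 3, ...:
  - {d_n} = {36 - 13/n : n ≥ 1}; the only limit point is 36
  - closure = {36 - 13/n : n ≥ 1} ∪ {36}
For the norm: a diagonal operator has ||M|| = sup_n |d_n|. Here d_n = 36 - 13/n increases monotonically from d_1 = 23 toward 36, with all terms in [23, 36); so sup_n |d_n| = 36 (the supremum is the limit, not attained). So ||M|| = 36.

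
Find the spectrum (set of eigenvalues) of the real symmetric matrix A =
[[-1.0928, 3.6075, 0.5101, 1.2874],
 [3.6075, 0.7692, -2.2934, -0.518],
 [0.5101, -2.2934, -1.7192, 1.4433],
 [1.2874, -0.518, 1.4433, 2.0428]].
sigma(A) ≈ {-5, -2, 3, 4}

A is real symmetric, so its spectrum consists of real eigenvalues. Expanding the characteristic polynomial of the displayed matrix gives
  det(λ I - A) = p(λ) = λ^4 + (0)λ^3 + (-27)λ^2 + (14)λ + (120.0029).
Solving p(λ) = 0 yields eigenvalues ≈ -5, -2, 3, 4. (A is shown rounded to 4 decimals, so these recover the underlying integer eigenvalues to within that precision.)
Verification: the trace of A = 0 equals the sum of eigenvalues 0, and det(A) ≈ 120.0029 matches the eigenvalue product 120.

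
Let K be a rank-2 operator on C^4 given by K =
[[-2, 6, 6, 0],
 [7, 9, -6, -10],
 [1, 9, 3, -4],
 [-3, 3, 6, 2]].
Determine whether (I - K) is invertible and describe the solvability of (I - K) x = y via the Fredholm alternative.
(I - K) is invertible (det(I - K) = 72 ≠ 0), so for every y in C^4 the equation (I - K) x = y has a unique solution.

K has rank 2 and factors as K = U V^T = u1 v1^T + u2 v2^T with u1 = (-2, 2, -1, -2), v1 = (2, 0, -3, -2), u2 = (2, 3, 3, 1), v2 = (1, 3, 0, -2) (multiplying out reproduces the displayed K). The nonzero eigenvalues of U V^T coincide with those of the 2 x 2 matrix G = V^T U = [[v1·u1, v1·u2], [v2·u1, v2·u2]] = [[3, -7], [8, 9]], and by the Sylvester determinant identity det(I_4 - U V^T) = det(I_2 - V^T U) = det([[-2, 7], [-8, -8]]) = (-2)(-8) - (7)(-8) = 72. (Direct check: I - K =
[[3, -6, -6, 0],
 [-7, -8, 6, 10],
 [-1, -9, -2, 4],
 [3, -3, -6, -1]]
has determinant 72.) The finite-dimensional Fredholm alternative says: either (I - K) is invertible, or ker(I - K) ≠ {0} and then range(I - K) = ker((I - K)^*)^⊥, with dim ker(I - K) = dim ker((I - K)^*). Since det(I - K) ≠ 0, 1 is not an eigenvalue of K and ker(I - K) = {0}, so we are in the first case: for every y there is a unique x = (I - K)^(-1) y. (Explicitly, by the Woodbury identity, (I - U V^T)^(-1) = I + U (I_2 - G)^(-1) V^T.)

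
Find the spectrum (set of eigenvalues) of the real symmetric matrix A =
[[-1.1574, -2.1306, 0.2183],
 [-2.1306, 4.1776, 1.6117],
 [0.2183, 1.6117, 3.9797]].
sigma(A) ≈ {-2, 3, 6}

A is real symmetric, so its spectrum consists of real eigenvalues. Expanding the characteristic polynomial of the displayed matrix gives
  det(λ I - A) = p(λ) = λ^3 + (-7)λ^2 + (0)λ + (36).
Solving p(λ) = 0 yields eigenvalues ≈ -2, 3, 6. (A is shown rounded to 4 decimals, so these recover the underlying integer eigenvalues to within that precision.)
Verification: the trace of A = 7 equals the sum of eigenvalues 7, and det(A) ≈ -36.0000 matches the eigenvalue product -36.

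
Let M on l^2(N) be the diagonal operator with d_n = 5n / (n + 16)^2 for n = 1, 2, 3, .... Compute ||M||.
||M|| = 5/64 (attained at n = 16)

For M diagonal, ||M|| = sup_n |d_n|. Treat f(x) = 5x / (x + 16)^2 for real x > 0. By the quotient rule, f'(x) = 5(16 - x)/(x + 16)^3, which is positive for x < 16 and negative for x > 16. So f has a unique maximum at x = 16, and since 16 is a positive integer, the supremum over n ≥ 1 is attained at n = 16: d_16 = 5·16/(16 + 16)^2 = 5·16/1024 = 5/64. Hence ||M|| = 5/64.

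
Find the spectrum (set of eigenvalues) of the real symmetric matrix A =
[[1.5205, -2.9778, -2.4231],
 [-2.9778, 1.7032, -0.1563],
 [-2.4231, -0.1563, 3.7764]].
sigma(A) ≈ {-2, 3, 6}

A is real symmetric, so its spectrum consists of real eigenvalues. Expanding the characteristic polynomial of the displayed matrix gives
  det(λ I - A) = p(λ) = λ^3 + (-7)λ^2 + (0)λ + (36).
Solving p(λ) = 0 yields eigenvalues ≈ -2, 3, 6. (A is shown rounded to 4 decimals, so these recover the underlying integer eigenvalues to within that precision.)
Verification: the trace of A = 7 equals the sum of eigenvalues 7, and det(A) ≈ -35.9995 matches the eigenvalue product -36.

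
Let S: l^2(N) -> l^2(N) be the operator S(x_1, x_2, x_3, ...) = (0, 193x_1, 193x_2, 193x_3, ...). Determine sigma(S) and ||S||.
sigma(S) = closed disk {z in C : |z| ≤ 193}; ||S|| = 193

Note S = 193·U where U is the unit right shift (U x)_k = x_{k-1} (with x_0 := 0); so ||S|| = 193||U|| and sigma(S) = 193·sigma(U). ||S x||^2 = sum_{k≥1} |193x_k|^2 = 37249||x||^2, so ||S|| = 193 and sigma(S) ⊂ {|z| ≤ 193}. For any |lambda| < 193, the equation (S - lambda I) x = 0 forces x_1 = 0, then 193x_k = lambda x_{k+1} ⇒ x = 0, so S has no eigenvalues. But (S - lambda I) is not surjective for |lambda| < 193: solving (S - lambda I) x = e_1 would require x_n proportional to (lambda/193)^(-n), which is not in l^2. So every |lambda| < 193 lies in the residual spectrum. The boundary |lambda| = 193 is in the approximate point spectrum (the spectrum is closed). Hence sigma(S) is the closed disk of radius 193.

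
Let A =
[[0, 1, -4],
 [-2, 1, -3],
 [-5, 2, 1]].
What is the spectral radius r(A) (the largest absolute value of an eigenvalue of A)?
r(A) ≈ 4.8328

The eigenvalues of A are the roots of its characteristic polynomial. With M = A (coefficients from the trace, the sum of principal 2x2 minors, and det A):
  p(λ) = det(λ I - M) = λ^3 - 2λ^2 - 11λ - 13.
No integer candidate from the rational root theorem (±divisors of 13) is a root, so the roots are irrational. The cubic discriminant is Δ = -4319 < 0, so there is one real root and a complex-conjugate pair. p(4) = -25 and p(5) = 7 have opposite signs, so a root lies in (4, 5); Newton's method refines it to λ ≈ 4.8328. Dividing out (λ - (4.8328)) leaves approximately λ^2 + 2.8328λ + 2.69. For λ^2 + 2.8328λ + 2.69 the discriminant is -2.7354. It is negative, so the remaining roots are the complex-conjugate pair λ ≈ -1.4164 ± 0.827i. Their product equals the constant term, so |λ|^2 ≈ 2.69 and |λ| ≈ 1.6401.
Thus the eigenvalues (to 4 decimals) are 4.8328 (modulus 4.8328); -1.4164 ± 0.827i (modulus 1.6401). The spectral radius is the largest modulus: r(A) ≈ 4.8328. (Cross-check: r(A) ≤ ||A||_2 ≈ 5.9237; equality holds whenever A is normal, though it can also hold for some non-normal A.)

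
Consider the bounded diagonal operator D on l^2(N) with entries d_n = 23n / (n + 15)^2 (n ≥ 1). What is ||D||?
||D|| = 23/60 (attained at n = 15)

For D diagonal, ||D|| = sup_n |d_n|. Treat f(x) = 23x / (x + 15)^2 for real x > 0. By the quotient rule, f'(x) = 23(15 - x)/(x + 15)^3, which is positive for x < 15 and negative for x > 15. So f has a unique maximum at x = 15, and since 15 is a positive integer, the supremum over n ≥ 1 is attained at n = 15: d_15 = 23·15/(15 + 15)^2 = 23·15/900 = 23/60. Hence ||D|| = 23/60.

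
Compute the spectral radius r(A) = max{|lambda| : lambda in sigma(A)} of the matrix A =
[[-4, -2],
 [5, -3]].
r(A) = sqrt(22) ≈ 4.6904

The eigenvalues of A are the roots of its characteristic polynomial. With M = A (coefficients from the trace and determinant):
  p(λ) = det(λ I - M) = λ^2 + 7λ + 22.
For λ^2 + 7λ + 22 the discriminant is -39. It is negative, so the roots are the complex-conjugate pair λ = -7/2 ± (sqrt(39)/2) i ≈ -3.5 ± 3.1225i. For a conjugate pair the product of the roots equals the constant term, so |λ|^2 = 22 and |λ| = sqrt(22) ≈ 4.6904.
Thus the eigenvalues (to 4 decimals) are -3.5 ± 3.1225i (modulus 4.6904). The spectral radius is the largest modulus: r(A) = sqrt(22) ≈ 4.6904. (Cross-check: r(A) ≤ ||A||_2 ≈ 6.5309; equality holds whenever A is normal, though it can also hold for some non-normal A.)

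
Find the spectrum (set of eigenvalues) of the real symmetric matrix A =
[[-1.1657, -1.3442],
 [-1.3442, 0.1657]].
sigma(A) ≈ {-2, 1}

A is real symmetric, so its spectrum consists of real eigenvalues. Expanding the characteristic polynomial of the displayed matrix gives
  det(λ I - A) = p(λ) = λ^2 + (1)λ + (-2).
Solving p(λ) = 0 yields eigenvalues ≈ -2, 1. (A is shown rounded to 4 decimals, so these recover the underlying integer eigenvalues to within that precision.)
Verification: the trace of A = -1 equals the sum of eigenvalues -1, and det(A) ≈ -2.0000 matches the eigenvalue product -2.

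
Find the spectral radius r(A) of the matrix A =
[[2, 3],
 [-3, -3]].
r(A) = sqrt(3) ≈ 1.7321

The eigenvalues of A are the roots of its characteristic polynomial. With M = A (coefficients from the trace and determinant):
  p(λ) = det(λ I - M) = λ^2 + λ + 3.
For λ^2 + λ + 3 the discriminant is -11. It is negative, so the roots are the complex-conjugate pair λ = -1/2 ± (sqrt(11)/2) i ≈ -0.5 ± 1.6583i. For a conjugate pair the product of the roots equals the constant term, so |λ|^2 = 3 and |λ| = sqrt(3) ≈ 1.7321.
Thus the eigenvalues (to 4 decimals) are -0.5 ± 1.6583i (modulus 1.7321). The spectral radius is the largest modulus: r(A) = sqrt(3) ≈ 1.7321. (Cross-check: r(A) ≤ ||A||_2 ≈ 5.5414; equality holds whenever A is normal, though it can also hold for some non-normal A.)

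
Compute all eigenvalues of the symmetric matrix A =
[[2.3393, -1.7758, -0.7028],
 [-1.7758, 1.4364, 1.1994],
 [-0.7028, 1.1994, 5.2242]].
sigma(A) ≈ {0, 3, 6}

A is real symmetric, so its spectrum consists of real eigenvalues. Expanding the characteristic polynomial of the displayed matrix gives
  det(λ I - A) = p(λ) = λ^3 + (-9)λ^2 + (18)λ + (0.0011).
Solving p(λ) = 0 yields eigenvalues ≈ 0, 3, 6. (A is shown rounded to 4 decimals, so these recover the underlying integer eigenvalues to within that precision.)
Verification: the trace of A = 9 equals the sum of eigenvalues 9, and det(A) ≈ -0.0011 matches the eigenvalue product 0.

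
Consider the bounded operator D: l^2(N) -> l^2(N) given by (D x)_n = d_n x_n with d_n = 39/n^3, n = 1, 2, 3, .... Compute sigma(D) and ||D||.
sigma(D) = {39/n^3 : n ≥ 1} ∪ {0}; ||D|| = 39

A bounded diagonal operator on l^2 with diagonal entries d_n has spectrum equal to the closure of {d_n : n ≥ 1}: every d_n is an eigenvalue (with eigenvector e_n), so {d_n} ⊂ sigma(D); the spectrum is closed, so its closure is too; and for lambda not in the closure, (D - lambda I) has bounded inverse (the diagonal entries 1/(d_n - lambda) are bounded). For our sequence d_n = 39/n^3, n = 1, 2, 3, ...:
  - {d_n} = {39/n^3 : n ≥ 1}; the only limit point is 0
  - closure = {39/n^3 : n ≥ 1} ∪ {0}
For the norm: a diagonal operator has ||D|| = sup_n |d_n|. Here d_n = 39/n^3 is positive and decreasing, so sup_n |d_n| = d_1 = 39. So ||D|| = 39.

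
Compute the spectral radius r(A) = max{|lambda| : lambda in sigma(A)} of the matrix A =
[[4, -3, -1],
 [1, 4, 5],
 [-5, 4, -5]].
r(A) ≈ 7.0336

The eigenvalues of A are the roots of its characteristic polynomial. With M = A (coefficients from the trace, the sum of principal 2x2 minors, and det A):
  p(λ) = det(λ I - M) = λ^3 - 3λ^2 - 46λ + 124.
No integer candidate from the rational root theorem (±divisors of 124) is a root, so the roots are irrational. The cubic discriminant is Δ = 314644 > 0, so there are three distinct real roots. p(-7) = -44 and p(-6) = 76 have opposite signs, so a root lies in (-7, -6); Newton's method refines it to λ ≈ -6.6748. p(2) = 28 and p(3) = -14 have opposite signs, so a root lies in (2, 3); Newton's method refines it to λ ≈ 2.6412. p(7) = -2 and p(8) = 76 have opposite signs, so a root lies in (7, 8); Newton's method refines it to λ ≈ 7.0336. Check (Vieta): the three roots sum to 3, matching tr M = 3.
Thus the eigenvalues (to 4 decimals) are -6.6748 (modulus 6.6748); 2.6412 (modulus 2.6412); 7.0336 (modulus 7.0336). The spectral radius is the largest modulus: r(A) ≈ 7.0336. (Cross-check: r(A) ≤ ||A||_2 ≈ 8.9942; equality holds whenever A is normal, though it can also hold for some non-normal A.)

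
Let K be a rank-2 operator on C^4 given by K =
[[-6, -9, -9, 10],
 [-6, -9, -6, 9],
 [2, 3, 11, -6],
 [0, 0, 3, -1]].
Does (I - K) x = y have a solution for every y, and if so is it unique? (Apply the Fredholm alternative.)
(I - K) is invertible (det(I - K) = -101 ≠ 0), so for every y in C^4 the equation (I - K) x = y has a unique solution.

K has rank 2 and factors as K = U V^T = u1 v1^T + u2 v2^T with u1 = (-3, -3, 1, 0), v1 = (2, 3, 2, -3), u2 = (1, 0, -3, -1), v2 = (0, 0, -3, 1) (multiplying out reproduces the displayed K). The nonzero eigenvalues of U V^T coincide with those of the 2 x 2 matrix G = V^T U = [[v1·u1, v1·u2], [v2·u1, v2·u2]] = [[-13, -1], [-3, 8]], and by the Sylvester determinant identity det(I_4 - U V^T) = det(I_2 - V^T U) = det([[14, 1], [3, -7]]) = (14)(-7) - (1)(3) = -101. (Direct check: I - K =
[[7, 9, 9, -10],
 [6, 10, 6, -9],
 [-2, -3, -10, 6],
 [0, 0, -3, 2]]
has determinant -101.) The finite-dimensional Fredholm alternative says: either (I - K) is invertible, or ker(I - K) ≠ {0} and then range(I - K) = ker((I - K)^*)^⊥, with dim ker(I - K) = dim ker((I - K)^*). Since det(I - K) ≠ 0, 1 is not an eigenvalue of K and ker(I - K) = {0}, so we are in the first case: for every y there is a unique x = (I - K)^(-1) y. (Explicitly, by the Woodbury identity, (I - U V^T)^(-1) = I + U (I_2 - G)^(-1) V^T.)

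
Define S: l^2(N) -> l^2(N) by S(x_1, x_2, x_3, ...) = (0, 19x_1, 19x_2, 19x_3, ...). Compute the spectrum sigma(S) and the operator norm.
sigma(S) = closed disk {z in C : |z| ≤ 19}; ||S|| = 19

Note S = 19·U where U is the unit right shift (U x)_k = x_{k-1} (with x_0 := 0); so ||S|| = 19||U|| and sigma(S) = 19·sigma(U). ||S x||^2 = sum_{k≥1} |19x_k|^2 = 361||x||^2, so ||S|| = 19 and sigma(S) ⊂ {|z| ≤ 19}. For any |lambda| < 19, the equation (S - lambda I) x = 0 forces x_1 = 0, then 19x_k = lambda x_{k+1} ⇒ x = 0, so S has no eigenvalues. But (S - lambda I) is not surjective for |lambda| < 19: solving (S - lambda I) x = e_1 would require x_n proportional to (lambda/19)^(-n), which is not in l^2. So every |lambda| < 19 lies in the residual spectrum. The boundary |lambda| = 19 is in the approximate point spectrum (the spectrum is closed). Hence sigma(S) is the closed disk of radius 19.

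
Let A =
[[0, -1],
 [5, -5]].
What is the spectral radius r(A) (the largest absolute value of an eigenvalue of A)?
r(A) = (5 + sqrt(5))/2 ≈ 3.618

The eigenvalues of A are the roots of its characteristic polynomial. With M = A (coefficients from the trace and determinant):
  p(λ) = det(λ I - M) = λ^2 + 5λ + 5.
For λ^2 + 5λ + 5 the discriminant is 5. It is nonnegative but not a perfect square, so the roots are real and irrational: λ = (-5 ± sqrt(5))/2 ≈ -1.382, -3.618.
Thus the eigenvalues (to 4 decimals) are -1.382 (modulus 1.382); -3.618 (modulus 3.618). The spectral radius is the largest modulus: r(A) = (5 + sqrt(5))/2 ≈ 3.618. (Cross-check: r(A) ≤ ||A||_2 ≈ 7.1067; equality holds whenever A is normal, though it can also hold for some non-normal A.)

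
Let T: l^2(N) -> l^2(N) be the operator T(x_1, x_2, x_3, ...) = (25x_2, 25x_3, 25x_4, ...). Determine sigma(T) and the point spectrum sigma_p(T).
sigma(T) = closed disk {z in C : |z| ≤ 25}; sigma_p(T) = open disk {z in C : |z| < 25}

Note T = 25·V where V is the unit left shift (V x)_k = x_{k+1}; so sigma(T) = 25·sigma(V) and ||T|| = 25||V||. ||T x||^2 = 625sum_{k≥2} |x_k|^2 ≤ 625||x||^2, with equality on {x : x_1 = 0}, so ||T|| = 25. For any lambda with |lambda| < 25, set r = lambda/25 (|r| < 1); the vector x = (1, r, r^2, ...) is in l^2 and satisfies T x = 25(r, r^2, ...) = lambda x, so lambda is an eigenvalue. On the boundary |lambda| = 25 the geometric series diverges, so no l^2 eigenvector exists, but these lambda lie in the approximate point spectrum. Hence sigma(T) is the closed disk of radius 25 and sigma_p(T) is the open disk.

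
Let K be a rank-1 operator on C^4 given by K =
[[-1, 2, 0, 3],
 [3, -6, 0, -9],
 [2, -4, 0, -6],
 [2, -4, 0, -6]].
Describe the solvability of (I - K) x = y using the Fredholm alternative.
(I - K) is invertible (det(I - K) = 14 ≠ 0), so for every y in C^4 the equation (I - K) x = y has a unique solution.

K has rank 1, so it is an outer product K = u v^T: every row of K is a multiple of one row vector. Reading off the entries, u = (1, -3, -2, -2) and v = (-1, 2, 0, 3) (row i of K equals u_i·v^T). A rank-one matrix u v^T satisfies K u = u (v·u) and kills the (3)-dimensional subspace v^⊥, so its characteristic polynomial is lambda^3 (lambda - v·u) with v·u = tr K = -13. Hence the eigenvalues of I - K are 1 (multiplicity 3) and 1 - (-13) = 14, so det(I - K) = 14. (Direct check: I - K =
[[2, -2, 0, -3],
 [-3, 7, 0, 9],
 [-2, 4, 1, 6],
 [-2, 4, 0, 7]]
has determinant 14.) The finite-dimensional Fredholm alternative says: either (I - K) is invertible, or ker(I - K) ≠ {0} and then range(I - K) = ker((I - K)^*)^⊥, with dim ker(I - K) = dim ker((I - K)^*). Since det(I - K) ≠ 0, 1 is not an eigenvalue of K and ker(I - K) = {0}, so we are in the first case: for every y there is a unique x = (I - K)^(-1) y. Explicitly, by the Sherman–Morrison formula, (I - u v^T)^(-1) = I + u v^T/(1 - v·u), i.e. (I - K)^(-1) = I + K/(14).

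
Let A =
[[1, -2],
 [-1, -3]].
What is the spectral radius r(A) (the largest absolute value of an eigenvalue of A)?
r(A) = (2 + sqrt(24))/2 ≈ 3.4495

The eigenvalues of A are the roots of its characteristic polynomial. With M = A (coefficients from the trace and determinant):
  p(λ) = det(λ I - M) = λ^2 + 2λ - 5.
For λ^2 + 2λ - 5 the discriminant is 24. It is nonnegative but not a perfect square, so the roots are real and irrational: λ = (-2 ± sqrt(24))/2 ≈ 1.4495, -3.4495.
Thus the eigenvalues (to 4 decimals) are 1.4495 (modulus 1.4495); -3.4495 (modulus 3.4495). The spectral radius is the largest modulus: r(A) = (2 + sqrt(24))/2 ≈ 3.4495. (Cross-check: r(A) ≤ ||A||_2 ≈ 3.618; equality holds whenever A is normal, though it can also hold for some non-normal A.)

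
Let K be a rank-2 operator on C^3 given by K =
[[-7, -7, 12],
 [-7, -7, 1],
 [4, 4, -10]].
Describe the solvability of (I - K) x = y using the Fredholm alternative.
(I - K) is invertible (det(I - K) = 113 ≠ 0), so for every y in C^3 the equation (I - K) x = y has a unique solution.

K has rank 2 and factors as K = U V^T = u1 v1^T + u2 v2^T with u1 = (-2, 1, 2), v1 = (-1, -1, -3), u2 = (-3, -2, 2), v2 = (3, 3, -2) (multiplying out reproduces the displayed K). The nonzero eigenvalues of U V^T coincide with those of the 2 x 2 matrix G = V^T U = [[v1·u1, v1·u2], [v2·u1, v2·u2]] = [[-5, -1], [-7, -19]], and by the Sylvester determinant identity det(I_3 - U V^T) = det(I_2 - V^T U) = det([[6, 1], [7, 20]]) = (6)(20) - (1)(7) = 113. (Direct check: I - K =
[[8, 7, -12],
 [7, 8, -1],
 [-4, -4, 11]]
has determinant 113.) The finite-dimensional Fredholm alternative says: either (I - K) is invertible, or ker(I - K) ≠ {0} and then range(I - K) = ker((I - K)^*)^⊥, with dim ker(I - K) = dim ker((I - K)^*). Since det(I - K) ≠ 0, 1 is not an eigenvalue of K and ker(I - K) = {0}, so we are in the first case: for every y there is a unique x = (I - K)^(-1) y. (Explicitly, by the Woodbury identity, (I - U V^T)^(-1) = I + U (I_2 - G)^(-1) V^T.)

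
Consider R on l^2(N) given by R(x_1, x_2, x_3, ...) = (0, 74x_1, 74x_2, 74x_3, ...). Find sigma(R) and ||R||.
sigma(R) = closed disk {z in C : |z| ≤ 74}; ||R|| = 74

Note R = 74·U where U is the unit right shift (U x)_k = x_{k-1} (with x_0 := 0); so ||R|| = 74||U|| and sigma(R) = 74·sigma(U). ||R x||^2 = sum_{k≥1} |74x_k|^2 = 5476||x||^2, so ||R|| = 74 and sigma(R) ⊂ {|z| ≤ 74}. For any |lambda| < 74, the equation (R - lambda I) x = 0 forces x_1 = 0, then 74x_k = lambda x_{k+1} ⇒ x = 0, so R has no eigenvalues. But (R - lambda I) is not surjective for |lambda| < 74: solving (R - lambda I) x = e_1 would require x_n proportional to (lambda/74)^(-n), which is not in l^2. So every |lambda| < 74 lies in the residual spectrum. The boundary |lambda| = 74 is in the approximate point spectrum (the spectrum is closed). Hence sigma(R) is the closed disk of radius 74.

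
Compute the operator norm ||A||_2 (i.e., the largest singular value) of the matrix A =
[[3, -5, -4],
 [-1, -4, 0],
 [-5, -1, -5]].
||A||_2 ≈ 8.2044 (= sqrt(largest eigenvalue of A^T A))

||A||_2 = sigma_max(A) = sqrt(lambda_max(A^T A)). Form the symmetric matrix M = A^T A =
[[35, -6, 13],
 [-6, 42, 25],
 [13, 25, 41]].
Its characteristic polynomial (trace, sum of principal 2x2 minors, determinant of M give the coefficients) is
  p(λ) = det(λ I - M) = λ^3 - 118λ^2 + 3797λ - 25921.
No integer candidate from the rational root theorem (±divisors of 25921) is a root, so the roots are irrational. The cubic discriminant is Δ = 2327672017 > 0, so there are three distinct real roots. p(9) = -577 and p(10) = 1249 have opposite signs, so a root lies in (9, 10); Newton's method refines it to λ ≈ 9.3056. p(41) = 319 and p(42) = -511 have opposite signs, so a root lies in (41, 42); Newton's method refines it to λ ≈ 41.3825. p(67) = -461 and p(68) = 1075 have opposite signs, so a root lies in (67, 68); Newton's method refines it to λ ≈ 67.3119. Check (Vieta): the three roots sum to 118, matching tr M = 118.
So the eigenvalues of A^T A are ≈ 9.3056, 41.3825, 67.3119 (all ≥ 0, as they must be for A^T A). The largest is λ_max ≈ 67.3119, hence ||A||_2 = sqrt(λ_max) ≈ 8.2044.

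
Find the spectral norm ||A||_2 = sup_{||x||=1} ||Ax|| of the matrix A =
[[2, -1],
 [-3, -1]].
||A||_2 = sqrt((15 + sqrt(125))/2) ≈ 3.618 (= sqrt(largest eigenvalue of A^T A))

||A||_2 = sigma_max(A) = sqrt(lambda_max(A^T A)). Form the symmetric matrix M = A^T A =
[[13, 1],
 [1, 2]].
Its characteristic polynomial (trace, determinant of M give the coefficients) is
  p(λ) = det(λ I - M) = λ^2 - 15λ + 25.
For λ^2 - 15λ + 25 the discriminant is 125. It is nonnegative but not a perfect square, so the roots are real and irrational: λ = (15 ± sqrt(125))/2 ≈ 13.0902, 1.9098.
So the eigenvalues of A^T A are ≈ 1.9098, 13.0902 (all ≥ 0, as they must be for A^T A). The largest is λ_max = (15 + sqrt(125))/2 ≈ 13.0902, hence ||A||_2 = sqrt(λ_max) = sqrt((15 + sqrt(125))/2) ≈ 3.618.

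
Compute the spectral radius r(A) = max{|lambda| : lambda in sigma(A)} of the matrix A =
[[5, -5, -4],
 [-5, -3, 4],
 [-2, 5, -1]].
r(A) ≈ 9.5103

The eigenvalues of A are the roots of its characteristic polynomial. With M = A (coefficients from the trace, the sum of principal 2x2 minors, and det A):
  p(λ) = det(λ I - M) = λ^3 - λ^2 - 70λ - 104.
No integer candidate from the rational root theorem (±divisors of 104) is a root, so the roots are irrational. The cubic discriminant is Δ = 953412 > 0, so there are three distinct real roots. p(-7) = -6 and p(-6) = 64 have opposite signs, so a root lies in (-7, -6); Newton's method refines it to λ ≈ -6.933. p(-2) = 24 and p(-1) = -36 have opposite signs, so a root lies in (-2, -1); Newton's method refines it to λ ≈ -1.5773. p(9) = -86 and p(10) = 96 have opposite signs, so a root lies in (9, 10); Newton's method refines it to λ ≈ 9.5103. Check (Vieta): the three roots sum to 1, matching tr M = 1.
Thus the eigenvalues (to 4 decimals) are -6.933 (modulus 6.933); -1.5773 (modulus 1.5773); 9.5103 (modulus 9.5103). The spectral radius is the largest modulus: r(A) ≈ 9.5103. (Cross-check: r(A) ≤ ||A||_2 ≈ 9.6224; equality holds whenever A is normal, though it can also hold for some non-normal A.)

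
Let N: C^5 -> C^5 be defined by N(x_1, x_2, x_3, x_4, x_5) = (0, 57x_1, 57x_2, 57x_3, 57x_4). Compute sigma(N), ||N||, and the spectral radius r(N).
sigma(N) = {0}; ||N|| = 57; r(N) = 0. (N is nilpotent with N^5 = 0.)

On C^5, N is a strictly lower-triangular matrix with 57 on the subdiagonal and zeros elsewhere, so its characteristic polynomial is lambda^5 and every eigenvalue is 0: sigma(N) = {0}. For the operator norm, N e_i = 57e_{i+1} for i = 1, ..., 4 and N e_5 = 0, so the singular values of N are 57 (with multiplicity 4) and 0; hence ||N|| = 57. The spectral radius r(N) = max|lambda| = 0. Note ||N|| > r(N) — characteristic of non-normal nilpotent operators. Indeed N^5 = 0.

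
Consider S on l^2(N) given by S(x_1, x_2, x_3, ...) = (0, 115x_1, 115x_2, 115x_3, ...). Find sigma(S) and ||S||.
sigma(S) = closed disk {z in C : |z| ≤ 115}; ||S|| = 115

Note S = 115·U where U is the unit right shift (U x)_k = x_{k-1} (with x_0 := 0); so ||S|| = 115||U|| and sigma(S) = 115·sigma(U). ||S x||^2 = sum_{k≥1} |115x_k|^2 = 13225||x||^2, so ||S|| = 115 and sigma(S) ⊂ {|z| ≤ 115}. For any |lambda| < 115, the equation (S - lambda I) x = 0 forces x_1 = 0, then 115x_k = lambda x_{k+1} ⇒ x = 0, so S has no eigenvalues. But (S - lambda I) is not surjective for |lambda| < 115: solving (S - lambda I) x = e_1 would require x_n proportional to (lambda/115)^(-n), which is not in l^2. So every |lambda| < 115 lies in the residual spectrum. The boundary |lambda| = 115 is in the approximate point spectrum (the spectrum is closed). Hence sigma(S) is the closed disk of radius 115.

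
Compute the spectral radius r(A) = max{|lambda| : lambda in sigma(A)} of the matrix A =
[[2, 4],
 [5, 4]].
r(A) = (6 + sqrt(84))/2 ≈ 7.5826

The eigenvalues of A are the roots of its characteristic polynomial. With M = A (coefficients from the trace and determinant):
  p(λ) = det(λ I - M) = λ^2 - 6λ - 12.
For λ^2 - 6λ - 12 the discriminant is 84. It is nonnegative but not a perfect square, so the roots are real and irrational: λ = (6 ± sqrt(84))/2 ≈ 7.5826, -1.5826.
Thus the eigenvalues (to 4 decimals) are 7.5826 (modulus 7.5826); -1.5826 (modulus 1.5826). The spectral radius is the largest modulus: r(A) = (6 + sqrt(84))/2 ≈ 7.5826. (Cross-check: r(A) ≤ ||A||_2 ≈ 7.6512; equality holds whenever A is normal, though it can also hold for some non-normal A.)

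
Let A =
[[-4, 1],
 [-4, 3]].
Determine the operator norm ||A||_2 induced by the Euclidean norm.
||A||_2 = sqrt((42 + sqrt(1508))/2) ≈ 6.3574 (= sqrt(largest eigenvalue of A^T A))

||A||_2 = sigma_max(A) = sqrt(lambda_max(A^T A)). Form the symmetric matrix M = A^T A =
[[32, -16],
 [-16, 10]].
Its characteristic polynomial (trace, determinant of M give the coefficients) is
  p(λ) = det(λ I - M) = λ^2 - 42λ + 64.
For λ^2 - 42λ + 64 the discriminant is 1508. It is nonnegative but not a perfect square, so the roots are real and irrational: λ = (42 ± sqrt(1508))/2 ≈ 40.4165, 1.5835.
So the eigenvalues of A^T A are ≈ 1.5835, 40.4165 (all ≥ 0, as they must be for A^T A). The largest is λ_max = (42 + sqrt(1508))/2 ≈ 40.4165, hence ||A||_2 = sqrt(λ_max) = sqrt((42 + sqrt(1508))/2) ≈ 6.3574.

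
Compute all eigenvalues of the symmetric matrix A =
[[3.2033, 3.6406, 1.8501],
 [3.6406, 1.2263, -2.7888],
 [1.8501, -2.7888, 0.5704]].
sigma(A) ≈ {-4, 3, 6}

A is real symmetric, so its spectrum consists of real eigenvalues. Expanding the characteristic polynomial of the displayed matrix gives
  det(λ I - A) = p(λ) = λ^3 + (-5)λ^2 + (-18)λ + (71.998).
Solving p(λ) = 0 yields eigenvalues ≈ -4, 3, 6. (A is shown rounded to 4 decimals, so these recover the underlying integer eigenvalues to within that precision.)
Verification: the trace of A = 5 equals the sum of eigenvalues 5, and det(A) ≈ -71.9980 matches the eigenvalue product -72.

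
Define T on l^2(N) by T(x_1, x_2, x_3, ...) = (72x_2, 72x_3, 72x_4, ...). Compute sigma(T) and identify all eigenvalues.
sigma(T) = closed disk {z in C : |z| ≤ 72}; sigma_p(T) = open disk {z in C : |z| < 72}

Note T = 72·V where V is the unit left shift (V x)_k = x_{k+1}; so sigma(T) = 72·sigma(V) and ||T|| = 72||V||. ||T x||^2 = 5184sum_{k≥2} |x_k|^2 ≤ 5184||x||^2, with equality on {x : x_1 = 0}, so ||T|| = 72. For any lambda with |lambda| < 72, set r = lambda/72 (|r| < 1); the vector x = (1, r, r^2, ...) is in l^2 and satisfies T x = 72(r, r^2, ...) = lambda x, so lambda is an eigenvalue. On the boundary |lambda| = 72 the geometric series diverges, so no l^2 eigenvector exists, but these lambda lie in the approximate point spectrum. Hence sigma(T) is the closed disk of radius 72 and sigma_p(T) is the open disk.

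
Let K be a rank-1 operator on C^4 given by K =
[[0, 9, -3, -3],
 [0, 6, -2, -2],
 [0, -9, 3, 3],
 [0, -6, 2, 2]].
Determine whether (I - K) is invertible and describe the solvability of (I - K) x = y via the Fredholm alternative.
(I - K) is invertible (det(I - K) = -10 ≠ 0), so for every y in C^4 the equation (I - K) x = y has a unique solution.

K has rank 1, so it is an outer product K = u v^T: every row of K is a multiple of one row vector. Reading off the entries, u = (-3, -2, 3, 2) and v = (0, -3, 1, 1) (row i of K equals u_i·v^T). A rank-one matrix u v^T satisfies K u = u (v·u) and kills the (3)-dimensional subspace v^⊥, so its characteristic polynomial is lambda^3 (lambda - v·u) with v·u = tr K = 11. Hence the eigenvalues of I - K are 1 (multiplicity 3) and 1 - (11) = -10, so det(I - K) = -10. (Direct check: I - K =
[[1, -9, 3, 3],
 [0, -5, 2, 2],
 [0, 9, -2, -3],
 [0, 6, -2, -1]]
has determinant -10.) The finite-dimensional Fredholm alternative says: either (I - K) is invertible, or ker(I - K) ≠ {0} and then range(I - K) = ker((I - K)^*)^⊥, with dim ker(I - K) = dim ker((I - K)^*). Since det(I - K) ≠ 0, 1 is not an eigenvalue of K and ker(I - K) = {0}, so we are in the first case: for every y there is a unique x = (I - K)^(-1) y. Explicitly, by the Sherman–Morrison formula, (I - u v^T)^(-1) = I + u v^T/(1 - v·u), i.e. (I - K)^(-1) = I + K/(-10).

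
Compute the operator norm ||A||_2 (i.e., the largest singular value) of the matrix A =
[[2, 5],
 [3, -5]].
||A||_2 = sqrt((63 + sqrt(1469))/2) ≈ 7.1178 (= sqrt(largest eigenvalue of A^T A))

||A||_2 = sigma_max(A) = sqrt(lambda_max(A^T A)). Form the symmetric matrix M = A^T A =
[[13, -5],
 [-5, 50]].
Its characteristic polynomial (trace, determinant of M give the coefficients) is
  p(λ) = det(λ I - M) = λ^2 - 63λ + 625.
For λ^2 - 63λ + 625 the discriminant is 1469. It is nonnegative but not a perfect square, so the roots are real and irrational: λ = (63 ± sqrt(1469))/2 ≈ 50.6638, 12.3362.
So the eigenvalues of A^T A are ≈ 12.3362, 50.6638 (all ≥ 0, as they must be for A^T A). The largest is λ_max = (63 + sqrt(1469))/2 ≈ 50.6638, hence ||A||_2 = sqrt(λ_max) = sqrt((63 + sqrt(1469))/2) ≈ 7.1178.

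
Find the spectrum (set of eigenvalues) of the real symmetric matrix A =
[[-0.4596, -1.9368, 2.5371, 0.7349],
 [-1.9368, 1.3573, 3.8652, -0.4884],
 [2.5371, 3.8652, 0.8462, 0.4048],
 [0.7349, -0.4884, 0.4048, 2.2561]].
sigma(A) ≈ {-5, 1, 3, 5}

A is real symmetric, so its spectrum consists of real eigenvalues. Expanding the characteristic polynomial of the displayed matrix gives
  det(λ I - A) = p(λ) = λ^4 + (-4)λ^3 + (-22)λ^2 + (100.001)λ + (-75).
Solving p(λ) = 0 yields eigenvalues ≈ -5, 1, 3, 5. (A is shown rounded to 4 decimals, so these recover the underlying integer eigenvalues to within that precision.)
Verification: the trace of A = 4 equals the sum of eigenvalues 4, and det(A) ≈ -75.0009 matches the eigenvalue product -75.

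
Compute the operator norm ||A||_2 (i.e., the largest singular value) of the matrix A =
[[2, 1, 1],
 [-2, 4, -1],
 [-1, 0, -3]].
||A||_2 ≈ 4.8369 (= sqrt(largest eigenvalue of A^T A))

||A||_2 = sigma_max(A) = sqrt(lambda_max(A^T A)). Form the symmetric matrix M = A^T A =
[[9, -6, 7],
 [-6, 17, -3],
 [7, -3, 11]].
Its characteristic polynomial (trace, sum of principal 2x2 minors, determinant of M give the coefficients) is
  p(λ) = det(λ I - M) = λ^3 - 37λ^2 + 345λ - 625.
No integer candidate from the rational root theorem (±divisors of 625) is a root, so the roots are irrational. The cubic discriminant is Δ = 5117600 > 0, so there are three distinct real roots. p(2) = -75 and p(3) = 104 have opposite signs, so a root lies in (2, 3); Newton's method refines it to λ ≈ 2.38. p(11) = 24 and p(12) = -85 have opposite signs, so a root lies in (11, 12); Newton's method refines it to λ ≈ 11.2246. p(23) = -96 and p(24) = 167 have opposite signs, so a root lies in (23, 24); Newton's method refines it to λ ≈ 23.3954. Check (Vieta): the three roots sum to 37, matching tr M = 37.
So the eigenvalues of A^T A are ≈ 2.38, 11.2246, 23.3954 (all ≥ 0, as they must be for A^T A). The largest is λ_max ≈ 23.3954, hence ||A||_2 = sqrt(λ_max) ≈ 4.8369.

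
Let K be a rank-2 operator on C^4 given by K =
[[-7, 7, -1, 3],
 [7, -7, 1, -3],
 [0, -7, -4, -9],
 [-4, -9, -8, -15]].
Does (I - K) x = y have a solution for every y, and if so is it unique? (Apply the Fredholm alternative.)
(I - K) is invertible (det(I - K) = 280 ≠ 0), so for every y in C^4 the equation (I - K) x = y has a unique solution.

K has rank 2 and factors as K = U V^T = u1 v1^T + u2 v2^T with u1 = (3, -3, -2, -2), v1 = (-1, 3, 1, 3), u2 = (2, -2, 1, 3), v2 = (-2, -1, -2, -3) (multiplying out reproduces the displayed K). The nonzero eigenvalues of U V^T coincide with those of the 2 x 2 matrix G = V^T U = [[v1·u1, v1·u2], [v2·u1, v2·u2]] = [[-20, 2], [7, -13]], and by the Sylvester determinant identity det(I_4 - U V^T) = det(I_2 - V^T U) = det([[21, -2], [-7, 14]]) = (21)(14) - (-2)(-7) = 280. (Direct check: I - K =
[[8, -7, 1, -3],
 [-7, 8, -1, 3],
 [0, 7, 5, 9],
 [4, 9, 8, 16]]
has determinant 280.) The finite-dimensional Fredholm alternative says: either (I - K) is invertible, or ker(I - K) ≠ {0} and then range(I - K) = ker((I - K)^*)^⊥, with dim ker(I - K) = dim ker((I - K)^*). Since det(I - K) ≠ 0, 1 is not an eigenvalue of K and ker(I - K) = {0}, so we are in the first case: for every y there is a unique x = (I - K)^(-1) y. (Explicitly, by the Woodbury identity, (I - U V^T)^(-1) = I + U (I_2 - G)^(-1) V^T.)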